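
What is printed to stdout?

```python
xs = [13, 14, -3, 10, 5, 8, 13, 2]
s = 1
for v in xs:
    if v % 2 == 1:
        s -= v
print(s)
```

-27

v=13: odd, s = 1-13 = -12
v=14: not odd
v=-3: odd, s = (-12)-(-3) = -9
v=10: not odd
v=5: odd, s = (-9)-5 = -14
v=8: not odd
v=13: odd, s = (-14)-13 = -27
v=2: not odd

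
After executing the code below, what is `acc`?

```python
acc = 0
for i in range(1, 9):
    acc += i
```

36

i=1: acc = 0+1 = 1
i=2: acc = 1+2 = 3
i=3: acc = 3+3 = 6
i=4: acc = 6+4 = 10
i=5: acc = 10+5 = 15
i=6: acc = 15+6 = 21
i=7: acc = 21+7 = 28
i=8: acc = 28+8 = 36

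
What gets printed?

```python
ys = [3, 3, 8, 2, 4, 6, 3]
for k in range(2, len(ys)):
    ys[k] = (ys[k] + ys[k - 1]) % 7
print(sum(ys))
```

k=2: ys[2] = (8+3)%7 = 4 → [3, 3, 4, 2, 4, 6, 3]
k=3: ys[3] = (2+4)%7 = 6 → [3, 3, 4, 6, 4, 6, 3]
k=4: ys[4] = (4+6)%7 = 3 → [3, 3, 4, 6, 3, 6, 3]
k=5: ys[5] = (6+3)%7 = 2 → [3, 3, 4, 6, 3, 2, 3]
k=6: ys[6] = (3+2)%7 = 5 → [3, 3, 4, 6, 3, 2, 5]
sum = 26

26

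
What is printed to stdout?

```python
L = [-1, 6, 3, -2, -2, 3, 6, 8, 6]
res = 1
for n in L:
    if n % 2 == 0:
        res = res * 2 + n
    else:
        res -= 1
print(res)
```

150

n=-1: not even, res = 1-1 = 0
n=6: even, res = 0*2+6 = 6
n=3: not even, res = 6-1 = 5
n=-2: even, res = 5*2+(-2) = 8
n=-2: even, res = 8*2+(-2) = 14
n=3: not even, res = 14-1 = 13
n=6: even, res = 13*2+6 = 32
n=8: even, res = 32*2+8 = 72
n=6: even, res = 72*2+6 = 150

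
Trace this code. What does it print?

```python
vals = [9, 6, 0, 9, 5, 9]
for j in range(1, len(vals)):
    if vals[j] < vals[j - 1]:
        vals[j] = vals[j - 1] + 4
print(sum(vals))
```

114

j=1: 6<9, vals[1] = 9+4 = 13 → [9, 13, 0, 9, 5, 9]
j=2: 0<13, vals[2] = 13+4 = 17 → [9, 13, 17, 9, 5, 9]
j=3: 9<17, vals[3] = 17+4 = 21 → [9, 13, 17, 21, 5, 9]
j=4: 5<21, vals[4] = 21+4 = 25 → [9, 13, 17, 21, 25, 9]
j=5: 9<25, vals[5] = 25+4 = 29 → [9, 13, 17, 21, 25, 29]
sum = 114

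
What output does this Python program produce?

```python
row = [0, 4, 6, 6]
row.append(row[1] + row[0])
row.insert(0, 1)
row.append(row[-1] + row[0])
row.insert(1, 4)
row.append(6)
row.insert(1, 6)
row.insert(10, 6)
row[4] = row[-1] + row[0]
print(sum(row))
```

append row[1]+row[0] = 4+0 = 4 → [0, 4, 6, 6, 4]
insert 1 at 0 → [1, 0, 4, 6, 6, 4]
append row[-1]+row[0] = 4+1 = 5 → [1, 0, 4, 6, 6, 4, 5]
insert 4 at 1 → [1, 4, 0, 4, 6, 6, 4, 5]
append 6 → [1, 4, 0, 4, 6, 6, 4, 5, 6]
insert 6 at 1 → [1, 6, 4, 0, 4, 6, 6, 4, 5, 6]
insert 6 at 10 → [1, 6, 4, 0, 4, 6, 6, 4, 5, 6, 6]
row[4] = row[-1]+row[0] = 6+1 = 7 → [1, 6, 4, 0, 7, 6, 6, 4, 5, 6, 6]
sum = 51

51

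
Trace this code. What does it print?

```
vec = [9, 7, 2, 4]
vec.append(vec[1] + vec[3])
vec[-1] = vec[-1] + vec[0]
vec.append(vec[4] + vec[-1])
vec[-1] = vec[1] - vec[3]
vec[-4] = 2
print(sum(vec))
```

45

append vec[1]+vec[3] = 7+4 = 11 → [9, 7, 2, 4, 11]
vec[-1] = vec[-1]+vec[0] = 11+9 = 20 → [9, 7, 2, 4, 20]
append vec[4]+vec[-1] = 20+20 = 40 → [9, 7, 2, 4, 20, 40]
vec[-1] = vec[1]-vec[3] = 7-4 = 3 → [9, 7, 2, 4, 20, 3]
vec[-4] = 2 → [9, 7, 2, 4, 20, 3]
sum = 45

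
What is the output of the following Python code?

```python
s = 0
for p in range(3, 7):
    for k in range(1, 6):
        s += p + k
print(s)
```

p=3,k=1: s = 0+4 = 4
p=3,k=2: s = 4+5 = 9
p=3,k=3: s = 9+6 = 15
p=3,k=4: s = 15+7 = 22
p=3,k=5: s = 22+8 = 30
p=4,k=1: s = 30+5 = 35
p=4,k=2: s = 35+6 = 41
p=4,k=3: s = 41+7 = 48
p=4,k=4: s = 48+8 = 56
p=4,k=5: s = 56+9 = 65
p=5,k=1: s = 65+6 = 71
p=5,k=2: s = 71+7 = 78
p=5,k=3: s = 78+8 = 86
p=5,k=4: s = 86+9 = 95
p=5,k=5: s = 95+10 = 105
p=6,k=1: s = 105+7 = 112
p=6,k=2: s = 112+8 = 120
p=6,k=3: s = 120+9 = 129
p=6,k=4: s = 129+10 = 139
p=6,k=5: s = 139+11 = 150

150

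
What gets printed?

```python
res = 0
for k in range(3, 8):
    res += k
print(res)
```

25

k=3: res = 0+3 = 3
k=4: res = 3+4 = 7
k=5: res = 7+5 = 12
k=6: res = 12+6 = 18
k=7: res = 18+7 = 25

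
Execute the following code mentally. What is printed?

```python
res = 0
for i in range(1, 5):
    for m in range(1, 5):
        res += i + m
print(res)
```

i=1,m=1: res = 0+2 = 2
i=1,m=2: res = 2+3 = 5
i=1,m=3: res = 5+4 = 9
i=1,m=4: res = 9+5 = 14
i=2,m=1: res = 14+3 = 17
i=2,m=2: res = 17+4 = 21
i=2,m=3: res = 21+5 = 26
i=2,m=4: res = 26+6 = 32
i=3,m=1: res = 32+4 = 36
i=3,m=2: res = 36+5 = 41
i=3,m=3: res = 41+6 = 47
i=3,m=4: res = 47+7 = 54
i=4,m=1: res = 54+5 = 59
i=4,m=2: res = 59+6 = 65
i=4,m=3: res = 65+7 = 72
i=4,m=4: res = 72+8 = 80

80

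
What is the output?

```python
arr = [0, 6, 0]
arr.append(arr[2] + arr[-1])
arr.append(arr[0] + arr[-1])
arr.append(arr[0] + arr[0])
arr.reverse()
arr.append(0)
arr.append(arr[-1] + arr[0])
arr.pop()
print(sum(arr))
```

6

append arr[2]+arr[-1] = 0+0 = 0 → [0, 6, 0, 0]
append arr[0]+arr[-1] = 0+0 = 0 → [0, 6, 0, 0, 0]
append arr[0]+arr[0] = 0+0 = 0 → [0, 6, 0, 0, 0, 0]
reverse → [0, 0, 0, 0, 6, 0]
append 0 → [0, 0, 0, 0, 6, 0, 0]
append arr[-1]+arr[0] = 0+0 = 0 → [0, 0, 0, 0, 6, 0, 0, 0]
pop() removes 0 → [0, 0, 0, 0, 6, 0, 0]
sum = 6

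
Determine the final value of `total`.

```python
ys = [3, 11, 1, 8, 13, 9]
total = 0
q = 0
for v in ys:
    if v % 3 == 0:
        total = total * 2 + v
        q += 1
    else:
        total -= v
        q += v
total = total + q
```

v=3: %3==0, total = 0*2+3 = 3; q=1
v=11: not %3==0, total = 3-11 = -8; q=12
v=1: not %3==0, total = (-8)-1 = -9; q=13
v=8: not %3==0, total = (-9)-8 = -17; q=21
v=13: not %3==0, total = (-17)-13 = -30; q=34
v=9: %3==0, total = (-30)*2+9 = -51; q=35
total+q = (-51)+35 = -16

-16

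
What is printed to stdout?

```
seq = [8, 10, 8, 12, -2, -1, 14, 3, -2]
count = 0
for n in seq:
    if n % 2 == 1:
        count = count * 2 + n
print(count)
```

1

n=8: not odd
n=10: not odd
n=8: not odd
n=12: not odd
n=-2: not odd
n=-1: odd, count = 0*2+(-1) = -1
n=14: not odd
n=3: odd, count = (-1)*2+3 = 1
n=-2: not odd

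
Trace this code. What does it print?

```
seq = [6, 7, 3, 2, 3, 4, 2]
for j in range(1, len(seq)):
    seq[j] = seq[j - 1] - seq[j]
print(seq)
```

[6, -1, -4, -6, -9, -13, -15]

j=1: seq[1] = 6-7 = -1 → [6, -1, 3, 2, 3, 4, 2]
j=2: seq[2] = (-1)-3 = -4 → [6, -1, -4, 2, 3, 4, 2]
j=3: seq[3] = (-4)-2 = -6 → [6, -1, -4, -6, 3, 4, 2]
j=4: seq[4] = (-6)-3 = -9 → [6, -1, -4, -6, -9, 4, 2]
j=5: seq[5] = (-9)-4 = -13 → [6, -1, -4, -6, -9, -13, 2]
j=6: seq[6] = (-13)-2 = -15 → [6, -1, -4, -6, -9, -13, -15]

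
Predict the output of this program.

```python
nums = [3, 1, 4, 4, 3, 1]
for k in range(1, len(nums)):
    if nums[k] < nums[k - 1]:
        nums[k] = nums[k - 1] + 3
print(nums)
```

[3, 6, 9, 12, 15, 18]

k=1: 1<3, nums[1] = 3+3 = 6 → [3, 6, 4, 4, 3, 1]
k=2: 4<6, nums[2] = 6+3 = 9 → [3, 6, 9, 4, 3, 1]
k=3: 4<9, nums[3] = 9+3 = 12 → [3, 6, 9, 12, 3, 1]
k=4: 3<12, nums[4] = 12+3 = 15 → [3, 6, 9, 12, 15, 1]
k=5: 1<15, nums[5] = 15+3 = 18 → [3, 6, 9, 12, 15, 18]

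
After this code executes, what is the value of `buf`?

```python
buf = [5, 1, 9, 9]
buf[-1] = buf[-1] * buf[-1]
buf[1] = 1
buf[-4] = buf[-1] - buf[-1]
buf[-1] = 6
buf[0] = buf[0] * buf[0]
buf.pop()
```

buf[-1] = buf[-1]*buf[-1] = 9*9 = 81 → [5, 1, 9, 81]
buf[1] = 1 → [5, 1, 9, 81]
buf[-4] = buf[-1]-buf[-1] = 81-81 = 0 → [0, 1, 9, 81]
buf[-1] = 6 → [0, 1, 9, 6]
buf[0] = buf[0]*buf[0] = 0*0 = 0 → [0, 1, 9, 6]
pop() removes 6 → [0, 1, 9]

[0, 1, 9]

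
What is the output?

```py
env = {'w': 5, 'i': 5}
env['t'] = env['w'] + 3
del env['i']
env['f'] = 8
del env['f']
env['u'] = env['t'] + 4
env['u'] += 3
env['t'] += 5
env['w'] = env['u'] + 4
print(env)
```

{'w': 19, 't': 13, 'u': 15}

env['t'] = env['w']+3 = 8 → {'w': 5, 'i': 5, 't': 8}
del 'i' → {'w': 5, 't': 8}
env['f'] = 8 → {'w': 5, 't': 8, 'f': 8}
del 'f' → {'w': 5, 't': 8}
env['u'] = env['t']+4 = 12 → {'w': 5, 't': 8, 'u': 12}
env['u'] = 12+3 = 15 → {'w': 5, 't': 8, 'u': 15}
env['t'] = 8+5 = 13 → {'w': 5, 't': 13, 'u': 15}
env['w'] = env['u']+4 = 19 → {'w': 19, 't': 13, 'u': 15}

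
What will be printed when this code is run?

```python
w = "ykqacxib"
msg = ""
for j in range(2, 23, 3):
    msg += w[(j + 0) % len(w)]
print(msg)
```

qxyaikc

j=2: add w[2]='q' → 'q'
j=5: add w[5]='x' → 'qx'
j=8: add w[0]='y' → 'qxy'
j=11: add w[3]='a' → 'qxya'
j=14: add w[6]='i' → 'qxyai'
j=17: add w[1]='k' → 'qxyaik'
j=20: add w[4]='c' → 'qxyaikc'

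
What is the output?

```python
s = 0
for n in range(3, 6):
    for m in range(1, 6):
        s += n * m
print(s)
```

180

n=3,m=1: s = 0+3 = 3
n=3,m=2: s = 3+6 = 9
n=3,m=3: s = 9+9 = 18
n=3,m=4: s = 18+12 = 30
n=3,m=5: s = 30+15 = 45
n=4,m=1: s = 45+4 = 49
n=4,m=2: s = 49+8 = 57
n=4,m=3: s = 57+12 = 69
n=4,m=4: s = 69+16 = 85
n=4,m=5: s = 85+20 = 105
n=5,m=1: s = 105+5 = 110
n=5,m=2: s = 110+10 = 120
n=5,m=3: s = 120+15 = 135
n=5,m=4: s = 135+20 = 155
n=5,m=5: s = 155+25 = 180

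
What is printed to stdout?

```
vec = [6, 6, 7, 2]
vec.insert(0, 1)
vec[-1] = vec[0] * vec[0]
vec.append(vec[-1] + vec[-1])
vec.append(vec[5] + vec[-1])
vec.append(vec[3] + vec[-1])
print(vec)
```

insert 1 at 0 → [1, 6, 6, 7, 2]
vec[-1] = vec[0]*vec[0] = 1*1 = 1 → [1, 6, 6, 7, 1]
append vec[-1]+vec[-1] = 1+1 = 2 → [1, 6, 6, 7, 1, 2]
append vec[5]+vec[-1] = 2+2 = 4 → [1, 6, 6, 7, 1, 2, 4]
append vec[3]+vec[-1] = 7+4 = 11 → [1, 6, 6, 7, 1, 2, 4, 11]

[1, 6, 6, 7, 1, 2, 4, 11]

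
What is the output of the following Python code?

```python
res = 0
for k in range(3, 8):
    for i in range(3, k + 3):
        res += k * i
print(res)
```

725

k=3,i=3: res = 0+9 = 9
k=3,i=4: res = 9+12 = 21
k=3,i=5: res = 21+15 = 36
k=4,i=3: res = 36+12 = 48
k=4,i=4: res = 48+16 = 64
k=4,i=5: res = 64+20 = 84
k=4,i=6: res = 84+24 = 108
k=5,i=3: res = 108+15 = 123
k=5,i=4: res = 123+20 = 143
k=5,i=5: res = 143+25 = 168
k=5,i=6: res = 168+30 = 198
k=5,i=7: res = 198+35 = 233
k=6,i=3: res = 233+18 = 251
k=6,i=4: res = 251+24 = 275
k=6,i=5: res = 275+30 = 305
k=6,i=6: res = 305+36 = 341
k=6,i=7: res = 341+42 = 383
k=6,i=8: res = 383+48 = 431
k=7,i=3: res = 431+21 = 452
k=7,i=4: res = 452+28 = 480
k=7,i=5: res = 480+35 = 515
k=7,i=6: res = 515+42 = 557
k=7,i=7: res = 557+49 = 606
k=7,i=8: res = 606+56 = 662
k=7,i=9: res = 662+63 = 725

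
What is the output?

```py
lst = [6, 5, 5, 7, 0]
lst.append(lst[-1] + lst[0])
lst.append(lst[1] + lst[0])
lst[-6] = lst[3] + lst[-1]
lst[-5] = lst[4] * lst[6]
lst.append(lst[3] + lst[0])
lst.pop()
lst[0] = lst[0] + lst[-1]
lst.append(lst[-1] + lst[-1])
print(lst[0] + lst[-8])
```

34

append lst[-1]+lst[0] = 0+6 = 6 → [6, 5, 5, 7, 0, 6]
append lst[1]+lst[0] = 5+6 = 11 → [6, 5, 5, 7, 0, 6, 11]
lst[-6] = lst[3]+lst[-1] = 7+11 = 18 → [6, 18, 5, 7, 0, 6, 11]
lst[-5] = lst[4]*lst[6] = 0*11 = 0 → [6, 18, 0, 7, 0, 6, 11]
append lst[3]+lst[0] = 7+6 = 13 → [6, 18, 0, 7, 0, 6, 11, 13]
pop() removes 13 → [6, 18, 0, 7, 0, 6, 11]
lst[0] = lst[0]+lst[-1] = 6+11 = 17 → [17, 18, 0, 7, 0, 6, 11]
append lst[-1]+lst[-1] = 11+11 = 22 → [17, 18, 0, 7, 0, 6, 11, 22]
lst[0]+lst[-8] = 17+17 = 34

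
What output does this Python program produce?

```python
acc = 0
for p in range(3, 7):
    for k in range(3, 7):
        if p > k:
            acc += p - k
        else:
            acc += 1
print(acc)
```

p=3,k=3: not 3>3, acc = 0+1 = 1
p=3,k=4: not 3>4, acc = 1+1 = 2
p=3,k=5: not 3>5, acc = 2+1 = 3
p=3,k=6: not 3>6, acc = 3+1 = 4
p=4,k=3: 4>3, acc = 4+1 = 5
p=4,k=4: not 4>4, acc = 5+1 = 6
p=4,k=5: not 4>5, acc = 6+1 = 7
p=4,k=6: not 4>6, acc = 7+1 = 8
p=5,k=3: 5>3, acc = 8+2 = 10
p=5,k=4: 5>4, acc = 10+1 = 11
p=5,k=5: not 5>5, acc = 11+1 = 12
p=5,k=6: not 5>6, acc = 12+1 = 13
p=6,k=3: 6>3, acc = 13+3 = 16
p=6,k=4: 6>4, acc = 16+2 = 18
p=6,k=5: 6>5, acc = 18+1 = 19
p=6,k=6: not 6>6, acc = 19+1 = 20

20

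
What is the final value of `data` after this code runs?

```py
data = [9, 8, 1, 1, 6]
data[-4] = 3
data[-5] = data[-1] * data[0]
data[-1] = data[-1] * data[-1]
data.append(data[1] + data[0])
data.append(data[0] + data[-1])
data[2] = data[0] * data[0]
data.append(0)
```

[54, 3, 2916, 1, 36, 57, 111, 0]

data[-4] = 3 → [9, 3, 1, 1, 6]
data[-5] = data[-1]*data[0] = 6*9 = 54 → [54, 3, 1, 1, 6]
data[-1] = data[-1]*data[-1] = 6*6 = 36 → [54, 3, 1, 1, 36]
append data[1]+data[0] = 3+54 = 57 → [54, 3, 1, 1, 36, 57]
append data[0]+data[-1] = 54+57 = 111 → [54, 3, 1, 1, 36, 57, 111]
data[2] = data[0]*data[0] = 54*54 = 2916 → [54, 3, 2916, 1, 36, 57, 111]
append 0 → [54, 3, 2916, 1, 36, 57, 111, 0]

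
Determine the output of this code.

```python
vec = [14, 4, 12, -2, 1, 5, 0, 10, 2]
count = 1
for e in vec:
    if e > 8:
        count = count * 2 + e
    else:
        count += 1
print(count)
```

e=14: >8, count = 1*2+14 = 16
e=4: not >8, count = 16+1 = 17
e=12: >8, count = 17*2+12 = 46
e=-2: not >8, count = 46+1 = 47
e=1: not >8, count = 47+1 = 48
e=5: not >8, count = 48+1 = 49
e=0: not >8, count = 49+1 = 50
e=10: >8, count = 50*2+10 = 110
e=2: not >8, count = 110+1 = 111

111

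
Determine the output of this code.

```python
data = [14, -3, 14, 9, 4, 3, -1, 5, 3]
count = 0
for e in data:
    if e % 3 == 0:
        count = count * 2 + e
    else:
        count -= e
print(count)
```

e=14: not %3==0, count = 0-14 = -14
e=-3: %3==0, count = (-14)*2+(-3) = -31
e=14: not %3==0, count = (-31)-14 = -45
e=9: %3==0, count = (-45)*2+9 = -81
e=4: not %3==0, count = (-81)-4 = -85
e=3: %3==0, count = (-85)*2+3 = -167
e=-1: not %3==0, count = (-167)-(-1) = -166
e=5: not %3==0, count = (-166)-5 = -171
e=3: %3==0, count = (-171)*2+3 = -339

-339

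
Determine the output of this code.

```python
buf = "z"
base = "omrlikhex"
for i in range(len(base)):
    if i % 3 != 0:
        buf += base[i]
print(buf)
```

i=0: skip
i=1: add 'm' → 'zm'
i=2: add 'r' → 'zmr'
i=3: skip
i=4: add 'i' → 'zmri'
i=5: add 'k' → 'zmrik'
i=6: skip
i=7: add 'e' → 'zmrike'
i=8: add 'x' → 'zmrikex'

zmrikex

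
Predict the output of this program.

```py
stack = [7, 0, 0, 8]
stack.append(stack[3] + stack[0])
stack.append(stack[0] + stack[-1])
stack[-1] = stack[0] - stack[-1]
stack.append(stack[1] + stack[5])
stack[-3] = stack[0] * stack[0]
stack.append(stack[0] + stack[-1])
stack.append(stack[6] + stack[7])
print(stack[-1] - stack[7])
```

-15

append stack[3]+stack[0] = 8+7 = 15 → [7, 0, 0, 8, 15]
append stack[0]+stack[-1] = 7+15 = 22 → [7, 0, 0, 8, 15, 22]
stack[-1] = stack[0]-stack[-1] = 7-22 = -15 → [7, 0, 0, 8, 15, -15]
append stack[1]+stack[5] = 0+(-15) = -15 → [7, 0, 0, 8, 15, -15, -15]
stack[-3] = stack[0]*stack[0] = 7*7 = 49 → [7, 0, 0, 8, 49, -15, -15]
append stack[0]+stack[-1] = 7+(-15) = -8 → [7, 0, 0, 8, 49, -15, -15, -8]
append stack[6]+stack[7] = (-15)+(-8) = -23 → [7, 0, 0, 8, 49, -15, -15, -8, -23]
stack[-1]-stack[7] = (-23)-(-8) = -15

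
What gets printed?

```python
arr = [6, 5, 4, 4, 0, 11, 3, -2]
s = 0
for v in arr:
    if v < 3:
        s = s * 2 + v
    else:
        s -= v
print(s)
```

-106

v=6: not <3, s = 0-6 = -6
v=5: not <3, s = (-6)-5 = -11
v=4: not <3, s = (-11)-4 = -15
v=4: not <3, s = (-15)-4 = -19
v=0: <3, s = (-19)*2+0 = -38
v=11: not <3, s = (-38)-11 = -49
v=3: not <3, s = (-49)-3 = -52
v=-2: <3, s = (-52)*2+(-2) = -106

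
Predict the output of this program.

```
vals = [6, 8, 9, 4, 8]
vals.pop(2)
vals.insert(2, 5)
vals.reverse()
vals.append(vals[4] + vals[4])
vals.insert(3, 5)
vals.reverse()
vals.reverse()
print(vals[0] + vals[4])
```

pop(2) removes 9 → [6, 8, 4, 8]
insert 5 at 2 → [6, 8, 5, 4, 8]
reverse → [8, 4, 5, 8, 6]
append vals[4]+vals[4] = 6+6 = 12 → [8, 4, 5, 8, 6, 12]
insert 5 at 3 → [8, 4, 5, 5, 8, 6, 12]
reverse → [12, 6, 8, 5, 5, 4, 8]
reverse → [8, 4, 5, 5, 8, 6, 12]
vals[0]+vals[4] = 8+8 = 16

16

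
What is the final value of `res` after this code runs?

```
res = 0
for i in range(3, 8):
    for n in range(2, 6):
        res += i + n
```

i=3,n=2: res = 0+5 = 5
i=3,n=3: res = 5+6 = 11
i=3,n=4: res = 11+7 = 18
i=3,n=5: res = 18+8 = 26
i=4,n=2: res = 26+6 = 32
i=4,n=3: res = 32+7 = 39
i=4,n=4: res = 39+8 = 47
i=4,n=5: res = 47+9 = 56
i=5,n=2: res = 56+7 = 63
i=5,n=3: res = 63+8 = 71
i=5,n=4: res = 71+9 = 80
i=5,n=5: res = 80+10 = 90
i=6,n=2: res = 90+8 = 98
i=6,n=3: res = 98+9 = 107
i=6,n=4: res = 107+10 = 117
i=6,n=5: res = 117+11 = 128
i=7,n=2: res = 128+9 = 137
i=7,n=3: res = 137+10 = 147
i=7,n=4: res = 147+11 = 158
i=7,n=5: res = 158+12 = 170

170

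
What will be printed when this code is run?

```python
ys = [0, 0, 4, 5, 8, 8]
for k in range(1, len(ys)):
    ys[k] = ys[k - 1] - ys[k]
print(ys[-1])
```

k=1: ys[1] = 0-0 = 0 → [0, 0, 4, 5, 8, 8]
k=2: ys[2] = 0-4 = -4 → [0, 0, -4, 5, 8, 8]
k=3: ys[3] = (-4)-5 = -9 → [0, 0, -4, -9, 8, 8]
k=4: ys[4] = (-9)-8 = -17 → [0, 0, -4, -9, -17, 8]
k=5: ys[5] = (-17)-8 = -25 → [0, 0, -4, -9, -17, -25]

-25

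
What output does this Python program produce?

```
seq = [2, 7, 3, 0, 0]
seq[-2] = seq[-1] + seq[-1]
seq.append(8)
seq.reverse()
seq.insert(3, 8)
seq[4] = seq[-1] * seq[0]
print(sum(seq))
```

41

seq[-2] = seq[-1]+seq[-1] = 0+0 = 0 → [2, 7, 3, 0, 0]
append 8 → [2, 7, 3, 0, 0, 8]
reverse → [8, 0, 0, 3, 7, 2]
insert 8 at 3 → [8, 0, 0, 8, 3, 7, 2]
seq[4] = seq[-1]*seq[0] = 2*8 = 16 → [8, 0, 0, 8, 16, 7, 2]
sum = 41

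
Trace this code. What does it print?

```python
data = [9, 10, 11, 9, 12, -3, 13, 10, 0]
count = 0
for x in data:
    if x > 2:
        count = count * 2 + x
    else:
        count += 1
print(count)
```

1233

x=9: >2, count = 0*2+9 = 9
x=10: >2, count = 9*2+10 = 28
x=11: >2, count = 28*2+11 = 67
x=9: >2, count = 67*2+9 = 143
x=12: >2, count = 143*2+12 = 298
x=-3: not >2, count = 298+1 = 299
x=13: >2, count = 299*2+13 = 611
x=10: >2, count = 611*2+10 = 1232
x=0: not >2, count = 1232+1 = 1233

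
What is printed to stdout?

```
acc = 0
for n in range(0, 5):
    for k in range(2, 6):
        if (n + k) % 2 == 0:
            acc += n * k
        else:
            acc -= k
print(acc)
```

n=0,k=2: even sum, acc = 0+0 = 0
n=0,k=3: odd sum, acc = 0-3 = -3
n=0,k=4: even sum, acc = (-3)+0 = -3
n=0,k=5: odd sum, acc = (-3)-5 = -8
n=1,k=2: odd sum, acc = (-8)-2 = -10
n=1,k=3: even sum, acc = (-10)+3 = -7
n=1,k=4: odd sum, acc = (-7)-4 = -11
n=1,k=5: even sum, acc = (-11)+5 = -6
n=2,k=2: even sum, acc = (-6)+4 = -2
n=2,k=3: odd sum, acc = (-2)-3 = -5
n=2,k=4: even sum, acc = (-5)+8 = 3
n=2,k=5: odd sum, acc = 3-5 = -2
n=3,k=2: odd sum, acc = (-2)-2 = -4
n=3,k=3: even sum, acc = (-4)+9 = 5
n=3,k=4: odd sum, acc = 5-4 = 1
n=3,k=5: even sum, acc = 1+15 = 16
n=4,k=2: even sum, acc = 16+8 = 24
n=4,k=3: odd sum, acc = 24-3 = 21
n=4,k=4: even sum, acc = 21+16 = 37
n=4,k=5: odd sum, acc = 37-5 = 32

32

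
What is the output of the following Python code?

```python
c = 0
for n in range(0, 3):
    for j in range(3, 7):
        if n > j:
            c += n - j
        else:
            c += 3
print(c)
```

36

n=0,j=3: not 0>3, c = 0+3 = 3
n=0,j=4: not 0>4, c = 3+3 = 6
n=0,j=5: not 0>5, c = 6+3 = 9
n=0,j=6: not 0>6, c = 9+3 = 12
n=1,j=3: not 1>3, c = 12+3 = 15
n=1,j=4: not 1>4, c = 15+3 = 18
n=1,j=5: not 1>5, c = 18+3 = 21
n=1,j=6: not 1>6, c = 21+3 = 24
n=2,j=3: not 2>3, c = 24+3 = 27
n=2,j=4: not 2>4, c = 27+3 = 30
n=2,j=5: not 2>5, c = 30+3 = 33
n=2,j=6: not 2>6, c = 33+3 = 36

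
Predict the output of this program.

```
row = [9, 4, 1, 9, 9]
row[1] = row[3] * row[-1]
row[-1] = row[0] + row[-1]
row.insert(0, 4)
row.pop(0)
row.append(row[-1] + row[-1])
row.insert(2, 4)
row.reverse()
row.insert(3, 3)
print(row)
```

[36, 18, 9, 3, 1, 4, 81, 9]

row[1] = row[3]*row[-1] = 9*9 = 81 → [9, 81, 1, 9, 9]
row[-1] = row[0]+row[-1] = 9+9 = 18 → [9, 81, 1, 9, 18]
insert 4 at 0 → [4, 9, 81, 1, 9, 18]
pop(0) removes 4 → [9, 81, 1, 9, 18]
append row[-1]+row[-1] = 18+18 = 36 → [9, 81, 1, 9, 18, 36]
insert 4 at 2 → [9, 81, 4, 1, 9, 18, 36]
reverse → [36, 18, 9, 1, 4, 81, 9]
insert 3 at 3 → [36, 18, 9, 3, 1, 4, 81, 9]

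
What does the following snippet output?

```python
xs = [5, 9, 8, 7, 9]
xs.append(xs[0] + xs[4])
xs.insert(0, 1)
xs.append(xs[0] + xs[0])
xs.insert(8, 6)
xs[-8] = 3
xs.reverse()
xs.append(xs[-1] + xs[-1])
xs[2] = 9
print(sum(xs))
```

56

append xs[0]+xs[4] = 5+9 = 14 → [5, 9, 8, 7, 9, 14]
insert 1 at 0 → [1, 5, 9, 8, 7, 9, 14]
append xs[0]+xs[0] = 1+1 = 2 → [1, 5, 9, 8, 7, 9, 14, 2]
insert 6 at 8 → [1, 5, 9, 8, 7, 9, 14, 2, 6]
xs[-8] = 3 → [1, 3, 9, 8, 7, 9, 14, 2, 6]
reverse → [6, 2, 14, 9, 7, 8, 9, 3, 1]
append xs[-1]+xs[-1] = 1+1 = 2 → [6, 2, 14, 9, 7, 8, 9, 3, 1, 2]
xs[2] = 9 → [6, 2, 9, 9, 7, 8, 9, 3, 1, 2]
sum = 56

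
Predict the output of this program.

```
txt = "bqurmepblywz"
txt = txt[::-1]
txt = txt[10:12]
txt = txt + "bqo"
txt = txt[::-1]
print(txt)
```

reverse → 'zwylbpemruqb'
slice [10:12] → 'qb'
+ 'bqo' → 'qbbqo'
reverse → 'oqbbq'

oqbbq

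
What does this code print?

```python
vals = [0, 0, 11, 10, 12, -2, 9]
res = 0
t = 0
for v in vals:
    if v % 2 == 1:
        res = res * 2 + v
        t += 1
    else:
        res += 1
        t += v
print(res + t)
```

v=0: not odd, res = 0+1 = 1; t=0
v=0: not odd, res = 1+1 = 2; t=0
v=11: odd, res = 2*2+11 = 15; t=1
v=10: not odd, res = 15+1 = 16; t=11
v=12: not odd, res = 16+1 = 17; t=23
v=-2: not odd, res = 17+1 = 18; t=21
v=9: odd, res = 18*2+9 = 45; t=22
res+t = 45+22 = 67

67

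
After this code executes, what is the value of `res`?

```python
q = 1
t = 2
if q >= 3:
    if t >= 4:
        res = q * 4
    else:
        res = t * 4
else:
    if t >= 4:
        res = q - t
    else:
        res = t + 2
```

q=1, t=2
q >= 3 is False; t >= 4 is False
→ res = t + 2 = 4

4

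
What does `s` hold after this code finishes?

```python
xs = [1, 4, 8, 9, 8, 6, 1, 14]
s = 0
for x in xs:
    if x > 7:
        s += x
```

39

x=1: not >7
x=4: not >7
x=8: >7, s = 0+8 = 8
x=9: >7, s = 8+9 = 17
x=8: >7, s = 17+8 = 25
x=6: not >7
x=1: not >7
x=14: >7, s = 25+14 = 39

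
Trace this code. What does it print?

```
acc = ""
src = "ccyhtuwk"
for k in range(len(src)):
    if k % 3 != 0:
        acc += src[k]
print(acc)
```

cytuk

k=0: skip
k=1: add 'c' → 'c'
k=2: add 'y' → 'cy'
k=3: skip
k=4: add 't' → 'cyt'
k=5: add 'u' → 'cytu'
k=6: skip
k=7: add 'k' → 'cytuk'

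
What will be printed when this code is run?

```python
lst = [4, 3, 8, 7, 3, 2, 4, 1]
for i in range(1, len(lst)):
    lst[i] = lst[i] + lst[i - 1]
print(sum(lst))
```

163

i=1: lst[1] = 3+4 = 7 → [4, 7, 8, 7, 3, 2, 4, 1]
i=2: lst[2] = 8+7 = 15 → [4, 7, 15, 7, 3, 2, 4, 1]
i=3: lst[3] = 7+15 = 22 → [4, 7, 15, 22, 3, 2, 4, 1]
i=4: lst[4] = 3+22 = 25 → [4, 7, 15, 22, 25, 2, 4, 1]
i=5: lst[5] = 2+25 = 27 → [4, 7, 15, 22, 25, 27, 4, 1]
i=6: lst[6] = 4+27 = 31 → [4, 7, 15, 22, 25, 27, 31, 1]
i=7: lst[7] = 1+31 = 32 → [4, 7, 15, 22, 25, 27, 31, 32]
sum = 163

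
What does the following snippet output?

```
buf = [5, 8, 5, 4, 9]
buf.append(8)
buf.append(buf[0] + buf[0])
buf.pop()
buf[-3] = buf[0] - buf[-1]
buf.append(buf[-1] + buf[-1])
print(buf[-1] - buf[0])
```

11

append 8 → [5, 8, 5, 4, 9, 8]
append buf[0]+buf[0] = 5+5 = 10 → [5, 8, 5, 4, 9, 8, 10]
pop() removes 10 → [5, 8, 5, 4, 9, 8]
buf[-3] = buf[0]-buf[-1] = 5-8 = -3 → [5, 8, 5, -3, 9, 8]
append buf[-1]+buf[-1] = 8+8 = 16 → [5, 8, 5, -3, 9, 8, 16]
buf[-1]-buf[0] = 16-5 = 11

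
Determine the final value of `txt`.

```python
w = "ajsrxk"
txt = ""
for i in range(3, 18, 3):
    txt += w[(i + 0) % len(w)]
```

i=3: add w[3]='r' → 'r'
i=6: add w[0]='a' → 'ra'
i=9: add w[3]='r' → 'rar'
i=12: add w[0]='a' → 'rara'
i=15: add w[3]='r' → 'rarar'

'rarar'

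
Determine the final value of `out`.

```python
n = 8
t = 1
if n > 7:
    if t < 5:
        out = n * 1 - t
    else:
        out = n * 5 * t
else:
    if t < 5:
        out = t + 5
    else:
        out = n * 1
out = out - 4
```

n=8, t=1
n > 7 is True; t < 5 is True
→ out = n * 1 - t = 7
out = 7-4 = 3

3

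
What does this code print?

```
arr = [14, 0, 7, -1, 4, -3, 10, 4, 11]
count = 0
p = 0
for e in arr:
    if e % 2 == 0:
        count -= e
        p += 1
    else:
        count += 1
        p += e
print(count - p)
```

-47

e=14: even, count = 0-14 = -14; p=1
e=0: even, count = (-14)-0 = -14; p=2
e=7: not even, count = (-14)+1 = -13; p=9
e=-1: not even, count = (-13)+1 = -12; p=8
e=4: even, count = (-12)-4 = -16; p=9
e=-3: not even, count = (-16)+1 = -15; p=6
e=10: even, count = (-15)-10 = -25; p=7
e=4: even, count = (-25)-4 = -29; p=8
e=11: not even, count = (-29)+1 = -28; p=19
count-p = (-28)-19 = -47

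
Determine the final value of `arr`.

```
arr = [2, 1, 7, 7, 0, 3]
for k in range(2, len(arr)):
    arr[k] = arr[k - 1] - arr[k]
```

k=2: arr[2] = 1-7 = -6 → [2, 1, -6, 7, 0, 3]
k=3: arr[3] = (-6)-7 = -13 → [2, 1, -6, -13, 0, 3]
k=4: arr[4] = (-13)-0 = -13 → [2, 1, -6, -13, -13, 3]
k=5: arr[5] = (-13)-3 = -16 → [2, 1, -6, -13, -13, -16]

[2, 1, -6, -13, -13, -16]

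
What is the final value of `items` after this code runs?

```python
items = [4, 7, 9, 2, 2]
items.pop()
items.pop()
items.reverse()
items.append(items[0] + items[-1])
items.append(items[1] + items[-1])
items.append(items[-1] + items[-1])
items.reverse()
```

[40, 20, 13, 4, 7, 9]

pop() removes 2 → [4, 7, 9, 2]
pop() removes 2 → [4, 7, 9]
reverse → [9, 7, 4]
append items[0]+items[-1] = 9+4 = 13 → [9, 7, 4, 13]
append items[1]+items[-1] = 7+13 = 20 → [9, 7, 4, 13, 20]
append items[-1]+items[-1] = 20+20 = 40 → [9, 7, 4, 13, 20, 40]
reverse → [40, 20, 13, 4, 7, 9]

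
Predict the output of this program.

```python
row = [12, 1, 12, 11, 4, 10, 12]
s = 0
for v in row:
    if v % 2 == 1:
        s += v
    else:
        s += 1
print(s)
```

v=12: not odd, s = 0+1 = 1
v=1: odd, s = 1+1 = 2
v=12: not odd, s = 2+1 = 3
v=11: odd, s = 3+11 = 14
v=4: not odd, s = 14+1 = 15
v=10: not odd, s = 15+1 = 16
v=12: not odd, s = 16+1 = 17

17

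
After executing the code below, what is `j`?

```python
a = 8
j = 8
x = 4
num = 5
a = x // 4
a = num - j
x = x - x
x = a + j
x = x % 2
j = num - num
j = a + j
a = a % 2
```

a = 4//4 = 1
a = 5-8 = -3
x = 4-4 = 0
x = (-3)+8 = 5
x = 5%2 = 1
j = 5-5 = 0
j = (-3)+0 = -3
a = (-3)%2 = 1

-3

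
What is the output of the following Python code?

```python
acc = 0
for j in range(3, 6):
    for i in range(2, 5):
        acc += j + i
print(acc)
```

j=3,i=2: acc = 0+5 = 5
j=3,i=3: acc = 5+6 = 11
j=3,i=4: acc = 11+7 = 18
j=4,i=2: acc = 18+6 = 24
j=4,i=3: acc = 24+7 = 31
j=4,i=4: acc = 31+8 = 39
j=5,i=2: acc = 39+7 = 46
j=5,i=3: acc = 46+8 = 54
j=5,i=4: acc = 54+9 = 63

63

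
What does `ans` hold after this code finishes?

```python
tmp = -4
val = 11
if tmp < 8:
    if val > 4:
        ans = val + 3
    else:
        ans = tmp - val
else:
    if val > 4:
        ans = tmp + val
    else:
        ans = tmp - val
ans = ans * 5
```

70

tmp=-4, val=11
tmp < 8 is True; val > 4 is True
→ ans = val + 3 = 14
ans = 14*5 = 70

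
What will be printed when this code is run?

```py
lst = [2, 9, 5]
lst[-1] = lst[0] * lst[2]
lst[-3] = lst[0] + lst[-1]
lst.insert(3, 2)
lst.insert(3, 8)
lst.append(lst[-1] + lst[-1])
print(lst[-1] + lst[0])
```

lst[-1] = lst[0]*lst[2] = 2*5 = 10 → [2, 9, 10]
lst[-3] = lst[0]+lst[-1] = 2+10 = 12 → [12, 9, 10]
insert 2 at 3 → [12, 9, 10, 2]
insert 8 at 3 → [12, 9, 10, 8, 2]
append lst[-1]+lst[-1] = 2+2 = 4 → [12, 9, 10, 8, 2, 4]
lst[-1]+lst[0] = 4+12 = 16

16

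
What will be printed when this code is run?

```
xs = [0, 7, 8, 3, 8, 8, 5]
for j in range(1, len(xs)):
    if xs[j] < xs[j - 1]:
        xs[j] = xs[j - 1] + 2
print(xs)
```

j=1: 7>=0, unchanged → [0, 7, 8, 3, 8, 8, 5]
j=2: 8>=7, unchanged → [0, 7, 8, 3, 8, 8, 5]
j=3: 3<8, xs[3] = 8+2 = 10 → [0, 7, 8, 10, 8, 8, 5]
j=4: 8<10, xs[4] = 10+2 = 12 → [0, 7, 8, 10, 12, 8, 5]
j=5: 8<12, xs[5] = 12+2 = 14 → [0, 7, 8, 10, 12, 14, 5]
j=6: 5<14, xs[6] = 14+2 = 16 → [0, 7, 8, 10, 12, 14, 16]

[0, 7, 8, 10, 12, 14, 16]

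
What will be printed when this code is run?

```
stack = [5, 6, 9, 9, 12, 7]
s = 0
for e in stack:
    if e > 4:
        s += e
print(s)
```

e=5: >4, s = 0+5 = 5
e=6: >4, s = 5+6 = 11
e=9: >4, s = 11+9 = 20
e=9: >4, s = 20+9 = 29
e=12: >4, s = 29+12 = 41
e=7: >4, s = 41+7 = 48

48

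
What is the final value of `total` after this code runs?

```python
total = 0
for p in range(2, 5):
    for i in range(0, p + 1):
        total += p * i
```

64

p=2,i=0: total = 0+0 = 0
p=2,i=1: total = 0+2 = 2
p=2,i=2: total = 2+4 = 6
p=3,i=0: total = 6+0 = 6
p=3,i=1: total = 6+3 = 9
p=3,i=2: total = 9+6 = 15
p=3,i=3: total = 15+9 = 24
p=4,i=0: total = 24+0 = 24
p=4,i=1: total = 24+4 = 28
p=4,i=2: total = 28+8 = 36
p=4,i=3: total = 36+12 = 48
p=4,i=4: total = 48+16 = 64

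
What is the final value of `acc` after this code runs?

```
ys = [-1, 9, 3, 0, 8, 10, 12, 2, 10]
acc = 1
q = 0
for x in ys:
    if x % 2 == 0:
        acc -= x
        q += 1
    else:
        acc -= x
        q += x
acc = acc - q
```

-69

x=-1: not even, acc = 1-(-1) = 2; q=-1
x=9: not even, acc = 2-9 = -7; q=8
x=3: not even, acc = (-7)-3 = -10; q=11
x=0: even, acc = (-10)-0 = -10; q=12
x=8: even, acc = (-10)-8 = -18; q=13
x=10: even, acc = (-18)-10 = -28; q=14
x=12: even, acc = (-28)-12 = -40; q=15
x=2: even, acc = (-40)-2 = -42; q=16
x=10: even, acc = (-42)-10 = -52; q=17
acc-q = (-52)-17 = -69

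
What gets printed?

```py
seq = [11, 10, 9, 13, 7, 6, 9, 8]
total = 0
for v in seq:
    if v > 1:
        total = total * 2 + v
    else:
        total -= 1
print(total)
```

2650

v=11: >1, total = 0*2+11 = 11
v=10: >1, total = 11*2+10 = 32
v=9: >1, total = 32*2+9 = 73
v=13: >1, total = 73*2+13 = 159
v=7: >1, total = 159*2+7 = 325
v=6: >1, total = 325*2+6 = 656
v=9: >1, total = 656*2+9 = 1321
v=8: >1, total = 1321*2+8 = 2650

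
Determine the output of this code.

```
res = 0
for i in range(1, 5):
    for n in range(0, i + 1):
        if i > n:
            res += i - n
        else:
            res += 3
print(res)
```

32

i=1,n=0: 1>0, res = 0+1 = 1
i=1,n=1: not 1>1, res = 1+3 = 4
i=2,n=0: 2>0, res = 4+2 = 6
i=2,n=1: 2>1, res = 6+1 = 7
i=2,n=2: not 2>2, res = 7+3 = 10
i=3,n=0: 3>0, res = 10+3 = 13
i=3,n=1: 3>1, res = 13+2 = 15
i=3,n=2: 3>2, res = 15+1 = 16
i=3,n=3: not 3>3, res = 16+3 = 19
i=4,n=0: 4>0, res = 19+4 = 23
i=4,n=1: 4>1, res = 23+3 = 26
i=4,n=2: 4>2, res = 26+2 = 28
i=4,n=3: 4>3, res = 28+1 = 29
i=4,n=4: not 4>4, res = 29+3 = 32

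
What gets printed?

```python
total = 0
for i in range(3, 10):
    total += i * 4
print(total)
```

168

i=3: total = 0+3*4 = 12
i=4: total = 12+4*4 = 28
i=5: total = 28+5*4 = 48
i=6: total = 48+6*4 = 72
i=7: total = 72+7*4 = 100
i=8: total = 100+8*4 = 132
i=9: total = 132+9*4 = 168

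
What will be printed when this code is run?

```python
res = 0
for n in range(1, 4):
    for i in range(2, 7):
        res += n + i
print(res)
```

n=1,i=2: res = 0+3 = 3
n=1,i=3: res = 3+4 = 7
n=1,i=4: res = 7+5 = 12
n=1,i=5: res = 12+6 = 18
n=1,i=6: res = 18+7 = 25
n=2,i=2: res = 25+4 = 29
n=2,i=3: res = 29+5 = 34
n=2,i=4: res = 34+6 = 40
n=2,i=5: res = 40+7 = 47
n=2,i=6: res = 47+8 = 55
n=3,i=2: res = 55+5 = 60
n=3,i=3: res = 60+6 = 66
n=3,i=4: res = 66+7 = 73
n=3,i=5: res = 73+8 = 81
n=3,i=6: res = 81+9 = 90

90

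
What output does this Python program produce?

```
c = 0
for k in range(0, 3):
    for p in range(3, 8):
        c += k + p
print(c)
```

90

k=0,p=3: c = 0+3 = 3
k=0,p=4: c = 3+4 = 7
k=0,p=5: c = 7+5 = 12
k=0,p=6: c = 12+6 = 18
k=0,p=7: c = 18+7 = 25
k=1,p=3: c = 25+4 = 29
k=1,p=4: c = 29+5 = 34
k=1,p=5: c = 34+6 = 40
k=1,p=6: c = 40+7 = 47
k=1,p=7: c = 47+8 = 55
k=2,p=3: c = 55+5 = 60
k=2,p=4: c = 60+6 = 66
k=2,p=5: c = 66+7 = 73
k=2,p=6: c = 73+8 = 81
k=2,p=7: c = 81+9 = 90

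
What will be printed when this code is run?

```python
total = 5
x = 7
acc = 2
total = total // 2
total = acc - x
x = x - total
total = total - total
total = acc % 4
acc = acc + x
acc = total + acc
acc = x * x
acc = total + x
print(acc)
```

total = 5//2 = 2
total = 2-7 = -5
x = 7-(-5) = 12
total = (-5)-(-5) = 0
total = 2%4 = 2
acc = 2+12 = 14
acc = 2+14 = 16
acc = 12*12 = 144
acc = 2+12 = 14

14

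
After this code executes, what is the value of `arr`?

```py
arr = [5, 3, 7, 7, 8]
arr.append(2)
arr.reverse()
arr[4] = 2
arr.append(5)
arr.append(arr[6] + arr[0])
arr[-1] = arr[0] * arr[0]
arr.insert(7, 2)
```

[2, 8, 7, 7, 2, 5, 5, 2, 4]

append 2 → [5, 3, 7, 7, 8, 2]
reverse → [2, 8, 7, 7, 3, 5]
arr[4] = 2 → [2, 8, 7, 7, 2, 5]
append 5 → [2, 8, 7, 7, 2, 5, 5]
append arr[6]+arr[0] = 5+2 = 7 → [2, 8, 7, 7, 2, 5, 5, 7]
arr[-1] = arr[0]*arr[0] = 2*2 = 4 → [2, 8, 7, 7, 2, 5, 5, 4]
insert 2 at 7 → [2, 8, 7, 7, 2, 5, 5, 2, 4]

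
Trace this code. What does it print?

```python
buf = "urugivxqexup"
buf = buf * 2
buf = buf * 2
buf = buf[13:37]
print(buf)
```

rugivxqexupurugivxqexupu

repeat ×2 → 'urugivxqexupurugivxqexup'
repeat ×2 → 'urugivxqexupurugivxqexupurugivxqexupurugivxqexup'
slice [13:37] → 'rugivxqexupurugivxqexupu'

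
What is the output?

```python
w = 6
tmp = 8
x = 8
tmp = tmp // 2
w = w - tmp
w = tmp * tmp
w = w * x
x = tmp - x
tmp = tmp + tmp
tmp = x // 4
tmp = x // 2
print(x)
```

tmp = 8//2 = 4
w = 6-4 = 2
w = 4*4 = 16
w = 16*8 = 128
x = 4-8 = -4
tmp = 4+4 = 8
tmp = (-4)//4 = -1
tmp = (-4)//2 = -2

-4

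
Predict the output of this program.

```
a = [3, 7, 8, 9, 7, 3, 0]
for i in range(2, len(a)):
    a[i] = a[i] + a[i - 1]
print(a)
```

i=2: a[2] = 8+7 = 15 → [3, 7, 15, 9, 7, 3, 0]
i=3: a[3] = 9+15 = 24 → [3, 7, 15, 24, 7, 3, 0]
i=4: a[4] = 7+24 = 31 → [3, 7, 15, 24, 31, 3, 0]
i=5: a[5] = 3+31 = 34 → [3, 7, 15, 24, 31, 34, 0]
i=6: a[6] = 0+34 = 34 → [3, 7, 15, 24, 31, 34, 34]

[3, 7, 15, 24, 31, 34, 34]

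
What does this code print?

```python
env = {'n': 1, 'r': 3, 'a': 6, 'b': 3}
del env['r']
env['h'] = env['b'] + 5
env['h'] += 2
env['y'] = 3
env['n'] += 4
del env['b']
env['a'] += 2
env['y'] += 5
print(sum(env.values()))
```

del 'r' → {'n': 1, 'a': 6, 'b': 3}
env['h'] = env['b']+5 = 8 → {'n': 1, 'a': 6, 'b': 3, 'h': 8}
env['h'] = 8+2 = 10 → {'n': 1, 'a': 6, 'b': 3, 'h': 10}
env['y'] = 3 → {'n': 1, 'a': 6, 'b': 3, 'h': 10, 'y': 3}
env['n'] = 1+4 = 5 → {'n': 5, 'a': 6, 'b': 3, 'h': 10, 'y': 3}
del 'b' → {'n': 5, 'a': 6, 'h': 10, 'y': 3}
env['a'] = 6+2 = 8 → {'n': 5, 'a': 8, 'h': 10, 'y': 3}
env['y'] = 3+5 = 8 → {'n': 5, 'a': 8, 'h': 10, 'y': 8}
sum of values = 31

31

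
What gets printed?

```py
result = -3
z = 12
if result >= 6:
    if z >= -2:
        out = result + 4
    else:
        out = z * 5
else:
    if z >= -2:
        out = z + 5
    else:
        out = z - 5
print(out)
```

result=-3, z=12
result >= 6 is False; z >= -2 is True
→ out = z + 5 = 17

17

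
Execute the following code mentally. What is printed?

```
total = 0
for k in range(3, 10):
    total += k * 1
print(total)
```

42

k=3: total = 0+3*1 = 3
k=4: total = 3+4*1 = 7
k=5: total = 7+5*1 = 12
k=6: total = 12+6*1 = 18
k=7: total = 18+7*1 = 25
k=8: total = 25+8*1 = 33
k=9: total = 33+9*1 = 42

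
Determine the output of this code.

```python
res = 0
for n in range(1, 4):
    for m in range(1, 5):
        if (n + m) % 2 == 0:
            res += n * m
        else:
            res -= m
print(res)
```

12

n=1,m=1: even sum, res = 0+1 = 1
n=1,m=2: odd sum, res = 1-2 = -1
n=1,m=3: even sum, res = (-1)+3 = 2
n=1,m=4: odd sum, res = 2-4 = -2
n=2,m=1: odd sum, res = (-2)-1 = -3
n=2,m=2: even sum, res = (-3)+4 = 1
n=2,m=3: odd sum, res = 1-3 = -2
n=2,m=4: even sum, res = (-2)+8 = 6
n=3,m=1: even sum, res = 6+3 = 9
n=3,m=2: odd sum, res = 9-2 = 7
n=3,m=3: even sum, res = 7+9 = 16
n=3,m=4: odd sum, res = 16-4 = 12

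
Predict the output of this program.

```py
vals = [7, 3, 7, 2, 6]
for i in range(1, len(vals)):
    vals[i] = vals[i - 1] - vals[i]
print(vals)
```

[7, 4, -3, -5, -11]

i=1: vals[1] = 7-3 = 4 → [7, 4, 7, 2, 6]
i=2: vals[2] = 4-7 = -3 → [7, 4, -3, 2, 6]
i=3: vals[3] = (-3)-2 = -5 → [7, 4, -3, -5, 6]
i=4: vals[4] = (-5)-6 = -11 → [7, 4, -3, -5, -11]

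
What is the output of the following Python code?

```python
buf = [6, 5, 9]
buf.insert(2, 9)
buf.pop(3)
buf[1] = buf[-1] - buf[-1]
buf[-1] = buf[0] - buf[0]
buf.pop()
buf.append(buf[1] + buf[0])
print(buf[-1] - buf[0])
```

0

insert 9 at 2 → [6, 5, 9, 9]
pop(3) removes 9 → [6, 5, 9]
buf[1] = buf[-1]-buf[-1] = 9-9 = 0 → [6, 0, 9]
buf[-1] = buf[0]-buf[0] = 6-6 = 0 → [6, 0, 0]
pop() removes 0 → [6, 0]
append buf[1]+buf[0] = 0+6 = 6 → [6, 0, 6]
buf[-1]-buf[0] = 6-6 = 0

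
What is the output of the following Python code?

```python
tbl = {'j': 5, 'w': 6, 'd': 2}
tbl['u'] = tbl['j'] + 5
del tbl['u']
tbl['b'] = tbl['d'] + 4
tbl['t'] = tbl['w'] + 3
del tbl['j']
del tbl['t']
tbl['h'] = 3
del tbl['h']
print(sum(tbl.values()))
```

tbl['u'] = tbl['j']+5 = 10 → {'j': 5, 'w': 6, 'd': 2, 'u': 10}
del 'u' → {'j': 5, 'w': 6, 'd': 2}
tbl['b'] = tbl['d']+4 = 6 → {'j': 5, 'w': 6, 'd': 2, 'b': 6}
tbl['t'] = tbl['w']+3 = 9 → {'j': 5, 'w': 6, 'd': 2, 'b': 6, 't': 9}
del 'j' → {'w': 6, 'd': 2, 'b': 6, 't': 9}
del 't' → {'w': 6, 'd': 2, 'b': 6}
tbl['h'] = 3 → {'w': 6, 'd': 2, 'b': 6, 'h': 3}
del 'h' → {'w': 6, 'd': 2, 'b': 6}
sum of values = 14

14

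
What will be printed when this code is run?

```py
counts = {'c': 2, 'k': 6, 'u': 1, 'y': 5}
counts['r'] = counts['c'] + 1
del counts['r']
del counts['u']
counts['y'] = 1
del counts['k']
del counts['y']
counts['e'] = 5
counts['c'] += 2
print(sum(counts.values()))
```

counts['r'] = counts['c']+1 = 3 → {'c': 2, 'k': 6, 'u': 1, 'y': 5, 'r': 3}
del 'r' → {'c': 2, 'k': 6, 'u': 1, 'y': 5}
del 'u' → {'c': 2, 'k': 6, 'y': 5}
counts['y'] = 1 → {'c': 2, 'k': 6, 'y': 1}
del 'k' → {'c': 2, 'y': 1}
del 'y' → {'c': 2}
counts['e'] = 5 → {'c': 2, 'e': 5}
counts['c'] = 2+2 = 4 → {'c': 4, 'e': 5}
sum of values = 9

9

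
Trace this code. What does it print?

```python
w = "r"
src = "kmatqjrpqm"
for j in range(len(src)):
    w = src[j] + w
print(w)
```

mqprjqtamkr

j=0: prepend 'k' → 'kr'
j=1: prepend 'm' → 'mkr'
j=2: prepend 'a' → 'amkr'
j=3: prepend 't' → 'tamkr'
j=4: prepend 'q' → 'qtamkr'
j=5: prepend 'j' → 'jqtamkr'
j=6: prepend 'r' → 'rjqtamkr'
j=7: prepend 'p' → 'prjqtamkr'
j=8: prepend 'q' → 'qprjqtamkr'
j=9: prepend 'm' → 'mqprjqtamkr'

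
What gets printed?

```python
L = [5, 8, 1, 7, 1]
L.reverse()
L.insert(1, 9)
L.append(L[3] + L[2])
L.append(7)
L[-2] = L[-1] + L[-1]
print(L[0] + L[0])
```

2

reverse → [1, 7, 1, 8, 5]
insert 9 at 1 → [1, 9, 7, 1, 8, 5]
append L[3]+L[2] = 1+7 = 8 → [1, 9, 7, 1, 8, 5, 8]
append 7 → [1, 9, 7, 1, 8, 5, 8, 7]
L[-2] = L[-1]+L[-1] = 7+7 = 14 → [1, 9, 7, 1, 8, 5, 14, 7]
L[0]+L[0] = 1+1 = 2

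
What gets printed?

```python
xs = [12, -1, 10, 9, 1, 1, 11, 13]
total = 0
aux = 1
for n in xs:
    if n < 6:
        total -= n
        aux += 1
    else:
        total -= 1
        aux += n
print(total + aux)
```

53

n=12: not <6, total = 0-1 = -1; aux=13
n=-1: <6, total = (-1)-(-1) = 0; aux=14
n=10: not <6, total = 0-1 = -1; aux=24
n=9: not <6, total = (-1)-1 = -2; aux=33
n=1: <6, total = (-2)-1 = -3; aux=34
n=1: <6, total = (-3)-1 = -4; aux=35
n=11: not <6, total = (-4)-1 = -5; aux=46
n=13: not <6, total = (-5)-1 = -6; aux=59
total+aux = (-6)+59 = 53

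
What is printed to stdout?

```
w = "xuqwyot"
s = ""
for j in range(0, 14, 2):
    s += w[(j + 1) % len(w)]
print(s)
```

uwoxqyt

j=0: add w[1]='u' → 'u'
j=2: add w[3]='w' → 'uw'
j=4: add w[5]='o' → 'uwo'
j=6: add w[0]='x' → 'uwox'
j=8: add w[2]='q' → 'uwoxq'
j=10: add w[4]='y' → 'uwoxqy'
j=12: add w[6]='t' → 'uwoxqyt'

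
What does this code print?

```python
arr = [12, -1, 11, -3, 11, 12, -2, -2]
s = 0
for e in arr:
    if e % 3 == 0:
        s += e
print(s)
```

e=12: %3==0, s = 0+12 = 12
e=-1: not %3==0
e=11: not %3==0
e=-3: %3==0, s = 12+(-3) = 9
e=11: not %3==0
e=12: %3==0, s = 9+12 = 21
e=-2: not %3==0
e=-2: not %3==0

21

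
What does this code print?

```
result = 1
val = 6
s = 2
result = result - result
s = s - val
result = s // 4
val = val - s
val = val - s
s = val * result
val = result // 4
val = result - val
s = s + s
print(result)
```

-1

result = 1-1 = 0
s = 2-6 = -4
result = (-4)//4 = -1
val = 6-(-4) = 10
val = 10-(-4) = 14
s = 14*(-1) = -14
val = (-1)//4 = -1
val = (-1)-(-1) = 0
s = (-14)+(-14) = -28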